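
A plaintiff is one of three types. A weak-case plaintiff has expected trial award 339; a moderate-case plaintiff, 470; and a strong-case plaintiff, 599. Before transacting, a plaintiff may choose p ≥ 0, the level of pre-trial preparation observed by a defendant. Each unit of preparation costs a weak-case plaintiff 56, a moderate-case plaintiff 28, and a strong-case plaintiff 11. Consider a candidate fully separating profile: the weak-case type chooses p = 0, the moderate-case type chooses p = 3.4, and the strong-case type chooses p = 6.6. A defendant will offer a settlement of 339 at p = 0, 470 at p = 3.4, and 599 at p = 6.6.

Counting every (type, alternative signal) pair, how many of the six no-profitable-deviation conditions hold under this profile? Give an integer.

5

Moderate-case (own payoff 470 − 28×3.4 = 374.8): to p=0 gives 339 → no gain ✓; to p=6.6 gives 599 − 28×6.6 = 414.2 → profitable ✗.
Weak-case (own payoff 339): to p=3.4 gives 470 − 56×3.4 = 279.6 → no gain ✓; to p=6.6 gives 599 − 56×6.6 = 229.4 → no gain ✓.
Strong-case (own payoff 599 − 11×6.6 = 526.4): to p=0 gives 339 → no gain ✓; to p=3.4 gives 470 − 11×3.4 = 432.6 → no gain ✓.
5 of the 6 constraints hold; not an equilibrium.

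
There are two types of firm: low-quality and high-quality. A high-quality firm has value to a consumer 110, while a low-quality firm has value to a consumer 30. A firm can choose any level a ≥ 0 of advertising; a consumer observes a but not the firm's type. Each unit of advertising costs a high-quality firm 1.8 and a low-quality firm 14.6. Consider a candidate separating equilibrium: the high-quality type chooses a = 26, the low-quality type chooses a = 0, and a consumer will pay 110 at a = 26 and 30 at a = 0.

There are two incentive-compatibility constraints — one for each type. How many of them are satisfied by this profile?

Low-quality type: stay at 0 → 30; mimic → 110 − 14.6 × 26 = -269.6. IC holds (30 ≥ -269.6).
High-quality type: signal → 110 − 1.8 × 26 = 63.2; deviate to 0 → 30. IC holds (63.2 ≥ 30).
2 of 2 constraints hold, so this is a separating equilibrium.

2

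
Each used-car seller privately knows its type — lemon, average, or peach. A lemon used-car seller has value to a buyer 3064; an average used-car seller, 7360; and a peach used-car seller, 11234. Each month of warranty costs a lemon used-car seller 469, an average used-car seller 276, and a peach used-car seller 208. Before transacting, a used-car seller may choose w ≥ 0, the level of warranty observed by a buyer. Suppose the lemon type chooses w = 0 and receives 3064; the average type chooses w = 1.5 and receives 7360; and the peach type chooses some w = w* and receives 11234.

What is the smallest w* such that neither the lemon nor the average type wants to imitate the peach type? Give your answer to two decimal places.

Lemon type (on-path payoff 3064) won't mimic when 3064 ≥ 11234 − 469·w*, i.e. w* ≥ 17.42.
Average type (on-path payoff 7360 − 276×1.5 = 6946) won't mimic when 6946 ≥ 11234 − 276·w*, i.e. w* ≥ 15.54.
Both must hold, so w* = max(17.42, 15.54) = 17.42. The lemon type's constraint binds.

17.42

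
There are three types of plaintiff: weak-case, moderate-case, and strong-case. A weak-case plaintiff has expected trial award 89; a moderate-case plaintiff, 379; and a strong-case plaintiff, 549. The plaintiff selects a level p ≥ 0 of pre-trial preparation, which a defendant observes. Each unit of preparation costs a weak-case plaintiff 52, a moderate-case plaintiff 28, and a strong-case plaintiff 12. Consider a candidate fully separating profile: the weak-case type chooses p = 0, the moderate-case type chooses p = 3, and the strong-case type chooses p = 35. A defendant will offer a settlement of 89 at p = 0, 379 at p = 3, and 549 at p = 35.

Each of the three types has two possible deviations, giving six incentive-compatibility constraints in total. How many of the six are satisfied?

4

Weak-case (own payoff 89): to p=3 gives 379 − 52×3 = 223 → profitable ✗; to p=35 gives 549 − 52×35 = -1271 → no gain ✓.
Strong-case (own payoff 549 − 12×35 = 129): to p=0 gives 89 → no gain ✓; to p=3 gives 379 − 12×3 = 343 → profitable ✗.
Moderate-case (own payoff 379 − 28×3 = 295): to p=0 gives 89 → no gain ✓; to p=35 gives 549 − 28×35 = -431 → no gain ✓.
4 of the 6 constraints hold; not an equilibrium.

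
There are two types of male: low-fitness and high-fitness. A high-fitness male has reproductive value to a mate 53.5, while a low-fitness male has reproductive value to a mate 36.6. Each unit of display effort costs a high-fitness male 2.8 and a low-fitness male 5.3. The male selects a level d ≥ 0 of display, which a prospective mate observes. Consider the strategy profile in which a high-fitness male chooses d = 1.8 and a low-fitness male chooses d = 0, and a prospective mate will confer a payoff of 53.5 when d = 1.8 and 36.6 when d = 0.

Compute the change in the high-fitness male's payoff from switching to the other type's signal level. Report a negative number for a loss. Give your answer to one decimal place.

Playing d = 1.8 the high-fitness male receives 53.5 − 2.8 × 1.8 = 48.46.
Deviating to d = 0 yields 36.6 instead.
Gain from deviating: 36.6 − 48.46 = -11.86, i.e. -11.9 to one decimal place.
The gain is negative, so the high-fitness type's incentive-compatibility constraint is satisfied.

-11.9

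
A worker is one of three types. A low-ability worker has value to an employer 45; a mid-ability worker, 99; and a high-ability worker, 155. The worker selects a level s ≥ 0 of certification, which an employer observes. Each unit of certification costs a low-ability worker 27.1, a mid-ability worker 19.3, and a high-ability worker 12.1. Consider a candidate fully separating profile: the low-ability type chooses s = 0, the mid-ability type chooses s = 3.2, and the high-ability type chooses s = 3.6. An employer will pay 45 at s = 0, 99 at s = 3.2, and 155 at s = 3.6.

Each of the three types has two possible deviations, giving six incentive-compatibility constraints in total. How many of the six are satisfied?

Low-ability (own payoff 45): to s=3.2 gives 99 − 27.1×3.2 = 12.28 → no gain ✓; to s=3.6 gives 155 − 27.1×3.6 = 57.44 → profitable ✗.
Mid-ability (own payoff 99 − 19.3×3.2 = 37.24): to s=0 gives 45 → profitable ✗; to s=3.6 gives 155 − 19.3×3.6 = 85.52 → profitable ✗.
High-ability (own payoff 155 − 12.1×3.6 = 111.44): to s=0 gives 45 → no gain ✓; to s=3.2 gives 99 − 12.1×3.2 = 60.28 → no gain ✓.
3 of the 6 constraints hold; not an equilibrium.

3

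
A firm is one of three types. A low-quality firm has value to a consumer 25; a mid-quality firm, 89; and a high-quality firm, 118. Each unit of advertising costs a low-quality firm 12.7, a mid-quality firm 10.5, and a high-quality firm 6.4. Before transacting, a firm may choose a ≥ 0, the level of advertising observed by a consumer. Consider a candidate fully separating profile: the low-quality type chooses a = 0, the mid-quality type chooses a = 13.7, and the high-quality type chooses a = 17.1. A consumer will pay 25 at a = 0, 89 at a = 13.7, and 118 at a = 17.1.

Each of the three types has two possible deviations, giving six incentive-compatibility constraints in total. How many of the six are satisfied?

Mid-quality (own payoff 89 − 10.5×13.7 = -54.85): to a=0 gives 25 → profitable ✗; to a=17.1 gives 118 − 10.5×17.1 = -61.55 → no gain ✓.
High-quality (own payoff 118 − 6.4×17.1 = 8.56): to a=0 gives 25 → profitable ✗; to a=13.7 gives 89 − 6.4×13.7 = 1.32 → no gain ✓.
Low-quality (own payoff 25): to a=13.7 gives 89 − 12.7×13.7 = -84.99 → no gain ✓; to a=17.1 gives 118 − 12.7×17.1 = -99.17 → no gain ✓.
4 of the 6 constraints hold; not an equilibrium.

4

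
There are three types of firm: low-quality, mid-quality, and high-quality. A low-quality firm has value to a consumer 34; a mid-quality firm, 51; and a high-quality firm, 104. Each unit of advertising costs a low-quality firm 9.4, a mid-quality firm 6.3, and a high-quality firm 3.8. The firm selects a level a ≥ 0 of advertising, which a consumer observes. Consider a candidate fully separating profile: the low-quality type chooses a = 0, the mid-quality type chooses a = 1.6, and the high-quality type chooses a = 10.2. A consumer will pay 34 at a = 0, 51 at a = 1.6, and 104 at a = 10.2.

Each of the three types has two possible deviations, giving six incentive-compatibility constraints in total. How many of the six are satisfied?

5

Low-quality (own payoff 34): to a=1.6 gives 51 − 9.4×1.6 = 35.96 → profitable ✗; to a=10.2 gives 104 − 9.4×10.2 = 8.12 → no gain ✓.
High-quality (own payoff 104 − 3.8×10.2 = 65.24): to a=0 gives 34 → no gain ✓; to a=1.6 gives 51 − 3.8×1.6 = 44.92 → no gain ✓.
Mid-quality (own payoff 51 − 6.3×1.6 = 40.92): to a=0 gives 34 → no gain ✓; to a=10.2 gives 104 − 6.3×10.2 = 39.74 → no gain ✓.
5 of the 6 constraints hold; not an equilibrium.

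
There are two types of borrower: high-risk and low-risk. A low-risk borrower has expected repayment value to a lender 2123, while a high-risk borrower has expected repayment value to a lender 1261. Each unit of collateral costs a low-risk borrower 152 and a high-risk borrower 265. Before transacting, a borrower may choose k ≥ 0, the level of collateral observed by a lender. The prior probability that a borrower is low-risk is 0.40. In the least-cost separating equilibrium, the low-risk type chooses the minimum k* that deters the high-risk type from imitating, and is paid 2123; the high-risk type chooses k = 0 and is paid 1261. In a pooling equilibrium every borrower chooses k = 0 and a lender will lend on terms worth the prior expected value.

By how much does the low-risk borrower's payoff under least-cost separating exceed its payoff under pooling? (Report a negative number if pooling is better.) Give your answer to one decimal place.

22.8

Least-cost separating signal: k* solves 1261 = 2123 − 265·k*, so k* = (2123 − 1261)/265 ≈ 3.2528.
Low-risk type's separating payoff: 2123 − 152 × k* = 2123 − 152 × (2123 − 1261)/265 = 2123 − 131024/265 ≈ 1628.570.
Pooling payoff: 0.40 × 2123 + 0.60 × 1261 = 1605.8.
Difference: 1628.570 − 1605.8 = 22.77, i.e. 22.8 to one decimal place.
The low-risk type prefers to separate.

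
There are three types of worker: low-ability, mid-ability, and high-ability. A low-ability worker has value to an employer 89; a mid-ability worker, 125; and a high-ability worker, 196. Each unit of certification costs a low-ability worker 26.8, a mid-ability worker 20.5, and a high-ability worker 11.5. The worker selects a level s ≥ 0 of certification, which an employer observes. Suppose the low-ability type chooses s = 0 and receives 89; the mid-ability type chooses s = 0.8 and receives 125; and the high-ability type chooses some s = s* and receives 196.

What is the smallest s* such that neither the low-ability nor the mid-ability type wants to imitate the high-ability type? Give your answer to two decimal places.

Mid-ability type (on-path payoff 125 − 20.5×0.8 = 108.6) won't mimic when 108.6 ≥ 196 − 20.5·s*, i.e. s* ≥ 4.26.
Low-ability type (on-path payoff 89) won't mimic when 89 ≥ 196 − 26.8·s*, i.e. s* ≥ 3.99.
Both must hold, so s* = max(3.99, 4.26) = 4.26. The mid-ability type's constraint binds.

4.26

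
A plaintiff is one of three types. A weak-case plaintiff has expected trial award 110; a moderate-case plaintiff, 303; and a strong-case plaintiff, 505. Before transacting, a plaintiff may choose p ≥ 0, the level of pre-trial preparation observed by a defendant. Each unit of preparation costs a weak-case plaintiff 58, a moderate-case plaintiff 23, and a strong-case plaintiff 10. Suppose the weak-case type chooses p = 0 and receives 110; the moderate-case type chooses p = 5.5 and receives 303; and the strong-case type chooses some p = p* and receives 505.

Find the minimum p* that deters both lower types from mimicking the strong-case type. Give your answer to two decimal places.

14.28

Weak-case type (on-path payoff 110) won't mimic when 110 ≥ 505 − 58·p*, i.e. p* ≥ 6.81.
Moderate-case type (on-path payoff 303 − 23×5.5 = 176.5) won't mimic when 176.5 ≥ 505 − 23·p*, i.e. p* ≥ 14.28.
Both must hold, so p* = max(6.81, 14.28) = 14.28. The moderate-case type's constraint binds.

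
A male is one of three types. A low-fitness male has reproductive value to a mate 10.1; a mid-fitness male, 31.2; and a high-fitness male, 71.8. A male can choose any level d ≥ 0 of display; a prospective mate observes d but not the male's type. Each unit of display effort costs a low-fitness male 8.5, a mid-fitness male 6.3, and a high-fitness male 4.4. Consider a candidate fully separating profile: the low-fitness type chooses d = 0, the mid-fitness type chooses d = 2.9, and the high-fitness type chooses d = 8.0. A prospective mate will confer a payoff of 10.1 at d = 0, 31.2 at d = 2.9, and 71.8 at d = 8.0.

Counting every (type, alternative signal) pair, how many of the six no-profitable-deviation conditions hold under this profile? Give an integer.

Low-fitness (own payoff 10.1): to d=2.9 gives 31.2 − 8.5×2.9 = 6.55 → no gain ✓; to d=8.0 gives 71.8 − 8.5×8.0 = 3.8 → no gain ✓.
High-fitness (own payoff 71.8 − 4.4×8.0 = 36.6): to d=0 gives 10.1 → no gain ✓; to d=2.9 gives 31.2 − 4.4×2.9 = 18.44 → no gain ✓.
Mid-fitness (own payoff 31.2 − 6.3×2.9 = 12.93): to d=0 gives 10.1 → no gain ✓; to d=8.0 gives 71.8 − 6.3×8.0 = 21.4 → profitable ✗.
5 of the 6 constraints hold; not an equilibrium.

5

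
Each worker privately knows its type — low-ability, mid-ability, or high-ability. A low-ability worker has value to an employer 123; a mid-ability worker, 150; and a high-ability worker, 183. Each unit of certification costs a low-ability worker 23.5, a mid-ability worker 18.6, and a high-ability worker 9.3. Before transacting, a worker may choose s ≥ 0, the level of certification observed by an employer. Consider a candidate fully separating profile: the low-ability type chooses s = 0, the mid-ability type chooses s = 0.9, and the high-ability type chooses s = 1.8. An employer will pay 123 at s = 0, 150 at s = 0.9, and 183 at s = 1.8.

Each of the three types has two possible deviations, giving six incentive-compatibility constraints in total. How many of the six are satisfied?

3

Mid-ability (own payoff 150 − 18.6×0.9 = 133.26): to s=0 gives 123 → no gain ✓; to s=1.8 gives 183 − 18.6×1.8 = 149.52 → profitable ✗.
High-ability (own payoff 183 − 9.3×1.8 = 166.26): to s=0 gives 123 → no gain ✓; to s=0.9 gives 150 − 9.3×0.9 = 141.63 → no gain ✓.
Low-ability (own payoff 123): to s=0.9 gives 150 − 23.5×0.9 = 128.85 → profitable ✗; to s=1.8 gives 183 − 23.5×1.8 = 140.7 → profitable ✗.
3 of the 6 constraints hold; not an equilibrium.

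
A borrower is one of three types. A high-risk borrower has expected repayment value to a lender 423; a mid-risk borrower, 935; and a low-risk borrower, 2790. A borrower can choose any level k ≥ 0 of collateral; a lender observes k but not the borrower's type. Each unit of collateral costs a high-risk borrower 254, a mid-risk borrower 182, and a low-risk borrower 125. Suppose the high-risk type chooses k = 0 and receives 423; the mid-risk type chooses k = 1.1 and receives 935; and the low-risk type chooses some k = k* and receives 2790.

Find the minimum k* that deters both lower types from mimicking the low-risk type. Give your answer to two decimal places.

11.29

High-risk type (on-path payoff 423) won't mimic when 423 ≥ 2790 − 254·k*, i.e. k* ≥ 9.32.
Mid-risk type (on-path payoff 935 − 182×1.1 = 734.8) won't mimic when 734.8 ≥ 2790 − 182·k*, i.e. k* ≥ 11.29.
Both must hold, so k* = max(9.32, 11.29) = 11.29. The mid-risk type's constraint binds.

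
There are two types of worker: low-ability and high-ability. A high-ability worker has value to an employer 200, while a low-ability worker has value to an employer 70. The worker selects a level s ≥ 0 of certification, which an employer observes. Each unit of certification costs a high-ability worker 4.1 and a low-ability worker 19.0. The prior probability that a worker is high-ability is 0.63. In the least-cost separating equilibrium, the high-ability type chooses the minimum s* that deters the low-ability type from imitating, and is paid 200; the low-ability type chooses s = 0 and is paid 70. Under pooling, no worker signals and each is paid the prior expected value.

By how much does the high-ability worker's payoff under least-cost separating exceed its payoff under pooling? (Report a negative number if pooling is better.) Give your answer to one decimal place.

Least-cost separating signal: s* solves 70 = 200 − 19.0·s*, so s* = (200 − 70)/19.0 ≈ 6.8421.
High-ability type's separating payoff: 200 − 4.1 × s* = 200 − 4.1 × (200 − 70)/19.0 = 200 − 533/19.0 ≈ 171.947.
Pooling payoff: 0.63 × 200 + 0.37 × 70 = 151.9.
Difference: 171.947 − 151.9 = 20.047, i.e. 20.0 to one decimal place.
The high-ability type prefers to separate.

20.0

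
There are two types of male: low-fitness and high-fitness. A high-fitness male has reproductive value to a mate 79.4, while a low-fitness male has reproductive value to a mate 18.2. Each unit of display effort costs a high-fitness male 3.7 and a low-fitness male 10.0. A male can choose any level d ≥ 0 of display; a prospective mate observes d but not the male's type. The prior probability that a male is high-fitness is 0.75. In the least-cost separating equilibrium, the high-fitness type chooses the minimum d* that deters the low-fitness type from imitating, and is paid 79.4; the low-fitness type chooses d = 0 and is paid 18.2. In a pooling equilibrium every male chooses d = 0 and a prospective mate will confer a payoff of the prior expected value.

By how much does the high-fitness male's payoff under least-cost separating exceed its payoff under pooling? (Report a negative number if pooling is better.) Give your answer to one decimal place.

-7.3

Least-cost separating signal: d* solves 18.2 = 79.4 − 10.0·d*, so d* = (79.4 − 18.2)/10.0 = 6.12.
High-fitness type's separating payoff: 79.4 − 3.7 × d* = 79.4 − 3.7 × (79.4 − 18.2)/10.0 = 79.4 − 226.44/10.0 = 56.756.
Pooling payoff: 0.75 × 79.4 + 0.25 × 18.2 = 64.1.
Difference: 56.756 − 64.1 = -7.344, i.e. -7.3 to one decimal place.
The high-fitness type would prefer the pooling outcome.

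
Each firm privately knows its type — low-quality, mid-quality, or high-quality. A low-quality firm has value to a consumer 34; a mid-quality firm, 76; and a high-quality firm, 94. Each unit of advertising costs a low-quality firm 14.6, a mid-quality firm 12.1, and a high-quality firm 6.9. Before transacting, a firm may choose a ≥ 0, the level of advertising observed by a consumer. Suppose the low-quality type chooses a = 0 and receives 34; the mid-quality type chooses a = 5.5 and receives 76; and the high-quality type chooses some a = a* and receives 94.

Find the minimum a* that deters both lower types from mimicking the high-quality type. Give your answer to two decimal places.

6.99

Low-quality type (on-path payoff 34) won't mimic when 34 ≥ 94 − 14.6·a*, i.e. a* ≥ 4.11.
Mid-quality type (on-path payoff 76 − 12.1×5.5 = 9.45) won't mimic when 9.45 ≥ 94 − 12.1·a*, i.e. a* ≥ 6.99.
Both must hold, so a* = max(4.11, 6.99) = 6.99. The mid-quality type's constraint binds.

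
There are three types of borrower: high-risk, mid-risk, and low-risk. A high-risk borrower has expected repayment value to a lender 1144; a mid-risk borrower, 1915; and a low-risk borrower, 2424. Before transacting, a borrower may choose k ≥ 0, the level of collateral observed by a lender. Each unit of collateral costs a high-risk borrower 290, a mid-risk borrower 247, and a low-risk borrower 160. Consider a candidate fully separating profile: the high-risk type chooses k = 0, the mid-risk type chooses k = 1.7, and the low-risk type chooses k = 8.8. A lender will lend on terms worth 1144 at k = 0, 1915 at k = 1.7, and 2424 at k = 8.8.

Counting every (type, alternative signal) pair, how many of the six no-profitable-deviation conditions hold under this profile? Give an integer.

3

Low-risk (own payoff 2424 − 160×8.8 = 1016): to k=0 gives 1144 → profitable ✗; to k=1.7 gives 1915 − 160×1.7 = 1643 → profitable ✗.
Mid-risk (own payoff 1915 − 247×1.7 = 1495.1): to k=0 gives 1144 → no gain ✓; to k=8.8 gives 2424 − 247×8.8 = 250.4 → no gain ✓.
High-risk (own payoff 1144): to k=1.7 gives 1915 − 290×1.7 = 1422 → profitable ✗; to k=8.8 gives 2424 − 290×8.8 = -128 → no gain ✓.
3 of the 6 constraints hold; not an equilibrium.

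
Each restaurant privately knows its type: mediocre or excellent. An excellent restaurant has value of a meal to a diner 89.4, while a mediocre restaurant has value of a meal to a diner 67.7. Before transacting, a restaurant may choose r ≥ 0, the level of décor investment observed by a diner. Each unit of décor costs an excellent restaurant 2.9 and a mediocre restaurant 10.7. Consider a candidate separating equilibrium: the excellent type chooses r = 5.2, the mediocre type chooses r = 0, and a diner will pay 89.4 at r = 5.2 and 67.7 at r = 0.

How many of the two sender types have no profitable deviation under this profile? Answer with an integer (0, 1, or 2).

Excellent type: signal → 89.4 − 2.9 × 5.2 = 74.32; deviate to 0 → 67.7. IC holds (74.32 ≥ 67.7).
Mediocre type: stay at 0 → 67.7; mimic → 89.4 − 10.7 × 5.2 = 33.76. IC holds (67.7 ≥ 33.76).
2 of 2 constraints hold, so this is a separating equilibrium.

2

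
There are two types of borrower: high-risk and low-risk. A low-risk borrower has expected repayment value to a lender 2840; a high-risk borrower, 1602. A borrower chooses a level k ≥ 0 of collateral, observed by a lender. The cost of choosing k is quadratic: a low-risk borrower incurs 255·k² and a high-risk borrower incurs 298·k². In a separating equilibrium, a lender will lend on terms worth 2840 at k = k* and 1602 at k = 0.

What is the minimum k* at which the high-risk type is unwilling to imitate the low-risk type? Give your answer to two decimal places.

2.04

The high-risk type at k = 0 receives 1602; imitating at k* yields 2840 − 298·k*².
Indifference: 1602 = 2840 − 298·k*², so k*² = (2840 − 1602) / 298 ≈ 4.1544.
k* = √4.1544 ≈ 2.04.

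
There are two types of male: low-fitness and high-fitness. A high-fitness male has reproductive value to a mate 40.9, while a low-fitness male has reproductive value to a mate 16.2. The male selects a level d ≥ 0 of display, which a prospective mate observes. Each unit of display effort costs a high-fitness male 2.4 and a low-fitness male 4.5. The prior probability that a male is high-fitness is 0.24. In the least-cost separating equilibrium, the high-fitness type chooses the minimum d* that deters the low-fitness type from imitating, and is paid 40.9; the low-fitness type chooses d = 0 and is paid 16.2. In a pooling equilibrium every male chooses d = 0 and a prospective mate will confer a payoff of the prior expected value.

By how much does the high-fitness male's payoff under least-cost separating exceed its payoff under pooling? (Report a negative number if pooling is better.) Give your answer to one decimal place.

Least-cost separating signal: d* solves 16.2 = 40.9 − 4.5·d*, so d* = (40.9 − 16.2)/4.5 ≈ 5.4889.
High-fitness type's separating payoff: 40.9 − 2.4 × d* = 40.9 − 2.4 × (40.9 − 16.2)/4.5 = 40.9 − 59.28/4.5 ≈ 27.727.
Pooling payoff: 0.24 × 40.9 + 0.76 × 16.2 = 22.128.
Difference: 27.727 − 22.128 = 5.599, i.e. 5.6 to one decimal place.
The high-fitness type prefers to separate.

5.6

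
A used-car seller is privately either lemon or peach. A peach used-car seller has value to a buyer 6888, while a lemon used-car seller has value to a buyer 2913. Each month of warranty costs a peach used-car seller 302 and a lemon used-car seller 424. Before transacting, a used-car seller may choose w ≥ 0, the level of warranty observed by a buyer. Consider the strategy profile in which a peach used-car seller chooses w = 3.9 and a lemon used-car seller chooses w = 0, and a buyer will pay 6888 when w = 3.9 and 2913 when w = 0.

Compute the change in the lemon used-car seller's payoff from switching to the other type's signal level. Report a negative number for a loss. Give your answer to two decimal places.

Playing w = 0 the lemon used-car seller receives 2913.
Deviating to w = 3.9 brings payment 6888 at cost 424 × 3.9 = 1653.6, netting 5234.4.
Gain from deviating: 5234.4 − 2913 = 2321.40.
The gain is positive, so the lemon type's incentive-compatibility constraint is violated — this profile is not a separating equilibrium.

2321.40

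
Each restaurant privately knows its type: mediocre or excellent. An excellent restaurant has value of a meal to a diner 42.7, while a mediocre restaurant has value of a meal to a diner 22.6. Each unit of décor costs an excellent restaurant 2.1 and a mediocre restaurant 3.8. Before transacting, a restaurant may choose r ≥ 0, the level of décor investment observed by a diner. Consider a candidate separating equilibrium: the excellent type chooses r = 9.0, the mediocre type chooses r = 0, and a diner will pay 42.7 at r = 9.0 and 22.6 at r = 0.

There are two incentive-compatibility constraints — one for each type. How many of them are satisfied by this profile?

2

Excellent type: signal → 42.7 − 2.1 × 9.0 = 23.8; deviate to 0 → 22.6. IC holds (23.8 ≥ 22.6).
Mediocre type: stay at 0 → 22.6; mimic → 42.7 − 3.8 × 9.0 = 8.5. IC holds (22.6 ≥ 8.5).
2 of 2 constraints hold, so this is a separating equilibrium.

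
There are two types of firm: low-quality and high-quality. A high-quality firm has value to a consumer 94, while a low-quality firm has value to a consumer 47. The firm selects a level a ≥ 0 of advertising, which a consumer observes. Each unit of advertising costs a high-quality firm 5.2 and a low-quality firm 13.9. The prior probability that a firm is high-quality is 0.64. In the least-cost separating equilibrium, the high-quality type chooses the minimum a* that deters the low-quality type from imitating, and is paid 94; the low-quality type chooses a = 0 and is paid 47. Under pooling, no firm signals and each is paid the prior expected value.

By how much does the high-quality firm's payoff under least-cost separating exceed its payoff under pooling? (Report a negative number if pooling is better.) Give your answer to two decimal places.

-0.66

Least-cost separating signal: a* solves 47 = 94 − 13.9·a*, so a* = (94 − 47)/13.9 ≈ 3.3813.
High-quality type's separating payoff: 94 − 5.2 × a* = 94 − 5.2 × (94 − 47)/13.9 = 94 − 244.4/13.9 ≈ 76.4173.
Pooling payoff: 0.64 × 94 + 0.36 × 47 = 77.08.
Difference: 76.4173 − 77.08 = -0.6627, i.e. -0.66 to two decimal places.
The high-quality type would prefer the pooling outcome.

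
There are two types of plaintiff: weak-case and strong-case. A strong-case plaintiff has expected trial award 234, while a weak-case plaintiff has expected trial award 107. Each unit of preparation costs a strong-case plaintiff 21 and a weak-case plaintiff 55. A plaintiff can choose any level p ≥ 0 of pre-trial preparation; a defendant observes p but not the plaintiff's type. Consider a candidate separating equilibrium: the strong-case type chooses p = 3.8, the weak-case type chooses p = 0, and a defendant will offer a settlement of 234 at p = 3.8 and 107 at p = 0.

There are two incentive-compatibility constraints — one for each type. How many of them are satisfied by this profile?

2

Weak-case type: stay at 0 → 107; mimic → 234 − 55 × 3.8 = 25. IC holds (107 ≥ 25).
Strong-case type: signal → 234 − 21 × 3.8 = 154.2; deviate to 0 → 107. IC holds (154.2 ≥ 107).
2 of 2 constraints hold, so this is a separating equilibrium.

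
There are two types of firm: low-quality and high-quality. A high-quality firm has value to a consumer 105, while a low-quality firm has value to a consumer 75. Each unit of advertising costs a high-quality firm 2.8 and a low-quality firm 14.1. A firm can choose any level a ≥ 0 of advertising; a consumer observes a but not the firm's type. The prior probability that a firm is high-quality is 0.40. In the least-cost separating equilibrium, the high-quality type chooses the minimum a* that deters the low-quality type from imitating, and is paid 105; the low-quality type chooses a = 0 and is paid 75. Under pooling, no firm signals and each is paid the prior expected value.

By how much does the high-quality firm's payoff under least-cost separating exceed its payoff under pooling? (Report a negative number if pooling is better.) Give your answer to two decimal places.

12.04

Least-cost separating signal: a* solves 75 = 105 − 14.1·a*, so a* = (105 − 75)/14.1 ≈ 2.1277.
High-quality type's separating payoff: 105 − 2.8 × a* = 105 − 2.8 × (105 − 75)/14.1 = 105 − 84/14.1 ≈ 99.0426.
Pooling payoff: 0.40 × 105 + 0.60 × 75 = 87.
Difference: 99.0426 − 87 = 12.0426, i.e. 12.04 to two decimal places.
The high-quality type prefers to separate.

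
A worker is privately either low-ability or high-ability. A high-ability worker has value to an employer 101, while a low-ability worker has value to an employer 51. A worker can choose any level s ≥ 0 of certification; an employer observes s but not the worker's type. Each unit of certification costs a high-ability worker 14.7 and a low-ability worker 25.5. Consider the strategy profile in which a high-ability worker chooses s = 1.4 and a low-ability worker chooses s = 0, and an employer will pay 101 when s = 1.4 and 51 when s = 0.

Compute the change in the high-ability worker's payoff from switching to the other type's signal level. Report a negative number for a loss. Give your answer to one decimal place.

Playing s = 1.4 the high-ability worker receives 101 − 14.7 × 1.4 = 80.42.
Deviating to s = 0 yields 51 instead.
Gain from deviating: 51 − 80.42 = -29.42, i.e. -29.4 to one decimal place.
The gain is negative, so the high-ability type's incentive-compatibility constraint is satisfied.

-29.4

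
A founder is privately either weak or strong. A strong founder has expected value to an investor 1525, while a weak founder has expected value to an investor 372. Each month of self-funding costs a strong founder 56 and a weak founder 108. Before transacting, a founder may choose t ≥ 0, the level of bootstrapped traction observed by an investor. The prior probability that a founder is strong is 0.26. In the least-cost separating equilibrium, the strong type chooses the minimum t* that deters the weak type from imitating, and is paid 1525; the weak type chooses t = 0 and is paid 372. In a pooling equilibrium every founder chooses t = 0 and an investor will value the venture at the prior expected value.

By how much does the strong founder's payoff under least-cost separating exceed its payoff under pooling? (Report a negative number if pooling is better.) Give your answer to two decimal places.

Least-cost separating signal: t* solves 372 = 1525 − 108·t*, so t* = (1525 − 372)/108 ≈ 10.6759.
Strong type's separating payoff: 1525 − 56 × t* = 1525 − 56 × (1525 − 372)/108 = 1525 − 64568/108 ≈ 927.1481.
Pooling payoff: 0.26 × 1525 + 0.74 × 372 = 671.78.
Difference: 927.1481 − 671.78 = 255.3681, i.e. 255.37 to two decimal places.
The strong type prefers to separate.

255.37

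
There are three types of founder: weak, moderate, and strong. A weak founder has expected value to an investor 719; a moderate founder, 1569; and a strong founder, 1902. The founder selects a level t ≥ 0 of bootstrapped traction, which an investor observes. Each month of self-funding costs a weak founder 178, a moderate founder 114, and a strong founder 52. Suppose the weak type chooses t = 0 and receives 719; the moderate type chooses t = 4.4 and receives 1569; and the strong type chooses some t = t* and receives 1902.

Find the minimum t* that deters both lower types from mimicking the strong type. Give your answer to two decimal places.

Moderate type (on-path payoff 1569 − 114×4.4 = 1067.4) won't mimic when 1067.4 ≥ 1902 − 114·t*, i.e. t* ≥ 7.32.
Weak type (on-path payoff 719) won't mimic when 719 ≥ 1902 − 178·t*, i.e. t* ≥ 6.65.
Both must hold, so t* = max(6.65, 7.32) = 7.32. The moderate type's constraint binds.

7.32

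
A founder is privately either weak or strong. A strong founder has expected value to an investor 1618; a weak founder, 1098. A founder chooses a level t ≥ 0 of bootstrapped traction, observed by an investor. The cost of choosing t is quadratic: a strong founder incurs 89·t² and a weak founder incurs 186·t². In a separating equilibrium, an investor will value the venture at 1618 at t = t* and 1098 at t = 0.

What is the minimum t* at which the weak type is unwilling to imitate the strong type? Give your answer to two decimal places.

1.67

The weak type at t = 0 receives 1098; imitating at t* yields 1618 − 186·t*².
Indifference: 1098 = 1618 − 186·t*², so t*² = (1618 − 1098) / 186 ≈ 2.7957.
t* = √2.7957 ≈ 1.67.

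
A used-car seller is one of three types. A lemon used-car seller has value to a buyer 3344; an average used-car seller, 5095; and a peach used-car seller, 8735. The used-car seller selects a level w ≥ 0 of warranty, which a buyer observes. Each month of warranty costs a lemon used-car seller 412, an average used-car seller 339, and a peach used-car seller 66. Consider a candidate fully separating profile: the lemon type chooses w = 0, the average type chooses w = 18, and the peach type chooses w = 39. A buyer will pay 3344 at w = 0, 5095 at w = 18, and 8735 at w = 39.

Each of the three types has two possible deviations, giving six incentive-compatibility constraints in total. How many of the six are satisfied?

5

Peach (own payoff 8735 − 66×39 = 6161): to w=0 gives 3344 → no gain ✓; to w=18 gives 5095 − 66×18 = 3907 → no gain ✓.
Average (own payoff 5095 − 339×18 = -1007): to w=0 gives 3344 → profitable ✗; to w=39 gives 8735 − 339×39 = -4486 → no gain ✓.
Lemon (own payoff 3344): to w=18 gives 5095 − 412×18 = -2321 → no gain ✓; to w=39 gives 8735 − 412×39 = -7333 → no gain ✓.
5 of the 6 constraints hold; not an equilibrium.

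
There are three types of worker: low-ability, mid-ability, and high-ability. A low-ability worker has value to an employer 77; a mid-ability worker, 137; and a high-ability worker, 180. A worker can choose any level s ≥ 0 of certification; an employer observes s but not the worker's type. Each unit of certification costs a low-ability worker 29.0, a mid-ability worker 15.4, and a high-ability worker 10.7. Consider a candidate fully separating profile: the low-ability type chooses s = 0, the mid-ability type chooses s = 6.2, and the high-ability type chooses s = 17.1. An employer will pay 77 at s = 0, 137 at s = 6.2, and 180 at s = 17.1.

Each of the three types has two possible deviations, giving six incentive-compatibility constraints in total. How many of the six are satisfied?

3

Low-ability (own payoff 77): to s=6.2 gives 137 − 29.0×6.2 = -42.8 → no gain ✓; to s=17.1 gives 180 − 29.0×17.1 = -315.9 → no gain ✓.
Mid-ability (own payoff 137 − 15.4×6.2 = 41.52): to s=0 gives 77 → profitable ✗; to s=17.1 gives 180 − 15.4×17.1 = -83.34 → no gain ✓.
High-ability (own payoff 180 − 10.7×17.1 = -2.97): to s=0 gives 77 → profitable ✗; to s=6.2 gives 137 − 10.7×6.2 = 70.66 → profitable ✗.
3 of the 6 constraints hold; not an equilibrium.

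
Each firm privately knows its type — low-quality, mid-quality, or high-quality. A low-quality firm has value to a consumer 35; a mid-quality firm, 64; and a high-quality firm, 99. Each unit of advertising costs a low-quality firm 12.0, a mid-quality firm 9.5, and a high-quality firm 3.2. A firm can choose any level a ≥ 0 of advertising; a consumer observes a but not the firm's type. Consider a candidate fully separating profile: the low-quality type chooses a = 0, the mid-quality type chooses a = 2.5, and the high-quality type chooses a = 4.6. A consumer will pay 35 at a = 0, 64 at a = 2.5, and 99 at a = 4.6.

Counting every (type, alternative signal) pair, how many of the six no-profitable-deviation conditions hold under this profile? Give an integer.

4

High-quality (own payoff 99 − 3.2×4.6 = 84.28): to a=0 gives 35 → no gain ✓; to a=2.5 gives 64 − 3.2×2.5 = 56 → no gain ✓.
Low-quality (own payoff 35): to a=2.5 gives 64 − 12.0×2.5 = 34 → no gain ✓; to a=4.6 gives 99 − 12.0×4.6 = 43.8 → profitable ✗.
Mid-quality (own payoff 64 − 9.5×2.5 = 40.25): to a=0 gives 35 → no gain ✓; to a=4.6 gives 99 − 9.5×4.6 = 55.3 → profitable ✗.
4 of the 6 constraints hold; not an equilibrium.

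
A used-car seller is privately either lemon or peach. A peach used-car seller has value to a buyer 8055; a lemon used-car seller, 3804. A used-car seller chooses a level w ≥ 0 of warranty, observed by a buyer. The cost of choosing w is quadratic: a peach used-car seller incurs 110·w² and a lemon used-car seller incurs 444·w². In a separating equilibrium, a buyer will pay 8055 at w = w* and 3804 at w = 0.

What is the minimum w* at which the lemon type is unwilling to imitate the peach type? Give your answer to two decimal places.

3.09

The lemon type at w = 0 receives 3804; imitating at w* yields 8055 − 444·w*².
Indifference: 3804 = 8055 − 444·w*², so w*² = (8055 − 3804) / 444 ≈ 9.5743.
w* = √9.5743 ≈ 3.09.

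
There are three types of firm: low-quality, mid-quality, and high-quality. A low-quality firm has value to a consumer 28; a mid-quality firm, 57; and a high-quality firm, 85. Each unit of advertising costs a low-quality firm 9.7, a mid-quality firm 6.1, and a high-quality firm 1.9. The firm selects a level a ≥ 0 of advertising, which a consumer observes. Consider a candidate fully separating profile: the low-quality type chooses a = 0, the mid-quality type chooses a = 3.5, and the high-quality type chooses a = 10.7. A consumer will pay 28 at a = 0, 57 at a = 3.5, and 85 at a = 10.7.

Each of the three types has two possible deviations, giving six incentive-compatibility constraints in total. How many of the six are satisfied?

High-quality (own payoff 85 − 1.9×10.7 = 64.67): to a=0 gives 28 → no gain ✓; to a=3.5 gives 57 − 1.9×3.5 = 50.35 → no gain ✓.
Low-quality (own payoff 28): to a=3.5 gives 57 − 9.7×3.5 = 23.05 → no gain ✓; to a=10.7 gives 85 − 9.7×10.7 = -18.79 → no gain ✓.
Mid-quality (own payoff 57 − 6.1×3.5 = 35.65): to a=0 gives 28 → no gain ✓; to a=10.7 gives 85 − 6.1×10.7 = 19.73 → no gain ✓.
6 of the 6 constraints hold; this profile is a separating equilibrium.

6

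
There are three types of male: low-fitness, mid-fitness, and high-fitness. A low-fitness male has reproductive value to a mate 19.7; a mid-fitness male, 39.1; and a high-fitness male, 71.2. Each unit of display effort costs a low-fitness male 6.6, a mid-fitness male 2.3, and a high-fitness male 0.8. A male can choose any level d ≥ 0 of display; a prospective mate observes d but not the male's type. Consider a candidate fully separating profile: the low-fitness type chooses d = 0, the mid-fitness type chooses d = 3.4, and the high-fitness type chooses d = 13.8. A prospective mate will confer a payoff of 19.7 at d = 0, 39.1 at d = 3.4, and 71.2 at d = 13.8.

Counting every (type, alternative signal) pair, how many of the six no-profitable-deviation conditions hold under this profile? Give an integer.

Mid-fitness (own payoff 39.1 − 2.3×3.4 = 31.28): to d=0 gives 19.7 → no gain ✓; to d=13.8 gives 71.2 − 2.3×13.8 = 39.46 → profitable ✗.
High-fitness (own payoff 71.2 − 0.8×13.8 = 60.16): to d=0 gives 19.7 → no gain ✓; to d=3.4 gives 39.1 − 0.8×3.4 = 36.38 → no gain ✓.
Low-fitness (own payoff 19.7): to d=3.4 gives 39.1 − 6.6×3.4 = 16.66 → no gain ✓; to d=13.8 gives 71.2 − 6.6×13.8 = -19.88 → no gain ✓.
5 of the 6 constraints hold; not an equilibrium.

5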